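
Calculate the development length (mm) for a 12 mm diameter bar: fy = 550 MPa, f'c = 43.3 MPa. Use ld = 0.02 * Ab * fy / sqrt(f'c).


Ab = pi * 12^2 / 4 = 113.097 mm2
ld = 0.02 * 113.097 * 550 / sqrt(43.3)
= 189.1 mm

189.1


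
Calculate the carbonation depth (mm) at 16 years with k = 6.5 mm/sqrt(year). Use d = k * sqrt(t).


depth = k * sqrt(t)
= 6.5 * sqrt(16)
= 26.0 mm

26.0


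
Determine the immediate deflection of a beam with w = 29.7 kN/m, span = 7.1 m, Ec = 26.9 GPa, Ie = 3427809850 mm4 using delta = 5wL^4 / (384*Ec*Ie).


Convert: L = 7.1 m = 7100 mm, Ec = 26.9 GPa = 26900 MPa
delta = 5 * 29.7 * 7100^4 / (384 * 26900 * 3427809850)
= 10.66 mm

10.66


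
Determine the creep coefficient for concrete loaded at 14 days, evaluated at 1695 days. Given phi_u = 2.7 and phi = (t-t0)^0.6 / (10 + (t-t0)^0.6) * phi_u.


dt = 1695 - 14 = 1681
phi = 1681^0.6 / (10 + 1681^0.6) * 2.7
= 2.419

2.419


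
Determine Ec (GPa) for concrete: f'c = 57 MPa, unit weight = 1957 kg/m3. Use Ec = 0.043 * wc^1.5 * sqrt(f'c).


Ec = 0.043 * 1957^1.5 * sqrt(57) / 1000
= 28.11 GPa

28.11


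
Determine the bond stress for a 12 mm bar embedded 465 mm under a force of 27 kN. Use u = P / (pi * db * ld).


u = P / (pi * db * ld)
= 27 * 1000 / (pi * 12 * 465)
= 1.54 MPa

1.54


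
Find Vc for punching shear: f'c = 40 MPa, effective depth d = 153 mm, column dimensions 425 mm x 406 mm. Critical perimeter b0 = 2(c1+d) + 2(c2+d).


b0 = 2*(425 + 153) + 2*(406 + 153) = 2274 mm
Vc = 0.33 * sqrt(40) * 2274 * 153 / 1000
= 726.15 kN

726.15


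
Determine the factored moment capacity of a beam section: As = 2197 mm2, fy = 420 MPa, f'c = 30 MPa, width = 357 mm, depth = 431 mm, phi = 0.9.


a = As * fy / (0.85 * f'c * b)
= 2197 * 420 / (0.85 * 30 * 357)
= 101.361 mm
Mn = As * fy * (d - a/2) / 10^6
= 350.936 kN-m
phi*Mn = 0.9 * 350.936 = 315.84 kN-m

315.84


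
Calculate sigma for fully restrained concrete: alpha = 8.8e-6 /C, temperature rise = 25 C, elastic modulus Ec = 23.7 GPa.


sigma = alpha * dT * Ec
= 8.8e-6 * 25 * 23.7 * 1000
= 5.214 MPa

5.214


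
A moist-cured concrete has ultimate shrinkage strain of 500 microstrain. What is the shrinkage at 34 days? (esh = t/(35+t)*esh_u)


esh(34) = 34 / (35 + 34) * 500
= 34 / 69 * 500
= 246.4 microstrain

246.4


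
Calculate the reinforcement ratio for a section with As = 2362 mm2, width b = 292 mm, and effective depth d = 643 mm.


rho = As / (b * d)
= 2362 / (292 * 643)
= 0.0126

0.0126


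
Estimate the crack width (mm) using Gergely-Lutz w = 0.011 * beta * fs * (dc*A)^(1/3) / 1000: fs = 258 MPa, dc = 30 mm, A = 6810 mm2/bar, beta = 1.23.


w = 0.011 * beta * fs * (dc * A)^(1/3) / 1000
= 0.011 * 1.23 * 258 * (30 * 6810)^(1/3) / 1000
= 0.206 mm

0.206


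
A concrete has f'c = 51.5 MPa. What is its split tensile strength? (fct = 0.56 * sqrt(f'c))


fct = 0.56 * sqrt(51.5)
= 0.56 * 7.176
= 4.019 MPa

4.019


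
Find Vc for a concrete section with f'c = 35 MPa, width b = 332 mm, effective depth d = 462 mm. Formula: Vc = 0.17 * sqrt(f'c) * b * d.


Vc = 0.17 * sqrt(35) * 332 * 462 / 1000
= 154.26 kN

154.26


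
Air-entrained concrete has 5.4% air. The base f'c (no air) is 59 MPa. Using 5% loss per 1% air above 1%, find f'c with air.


Strength loss = (5.4 - 1) * 5 = 22.0%
f'c = 59 * (1 - 22.0/100)
= 46.02 MPa

46.02


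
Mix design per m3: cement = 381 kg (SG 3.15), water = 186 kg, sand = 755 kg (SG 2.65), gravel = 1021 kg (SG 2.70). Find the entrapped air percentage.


Vol cement = 381 / (3.15 * 1000) = 0.120952 m3
Vol water = 186 / 1000 = 0.186 m3
Vol sand = 755 / (2.65 * 1000) = 0.284906 m3
Vol gravel = 1021 / (2.70 * 1000) = 0.378148 m3
Total solid + water volume = 0.970006 m3
Air = (1 - 0.970006) * 100 = 3.0%

3.0


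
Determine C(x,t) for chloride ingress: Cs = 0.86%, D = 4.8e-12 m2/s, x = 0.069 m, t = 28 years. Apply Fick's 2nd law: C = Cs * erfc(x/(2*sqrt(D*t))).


t_seconds = 28 * 365.25 * 24 * 3600 = 883612800.0 s
arg = 0.069 / (2 * sqrt(4.8e-12 * 883612800.0))
= 0.5297
erfc(0.5297) = 0.4538
C = 0.86 * 0.4538 = 0.3902%

0.3902


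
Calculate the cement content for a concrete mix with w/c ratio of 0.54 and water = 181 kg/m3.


Cement = water / (w/c)
= 181 / 0.54
= 335.2 kg/m3

335.2


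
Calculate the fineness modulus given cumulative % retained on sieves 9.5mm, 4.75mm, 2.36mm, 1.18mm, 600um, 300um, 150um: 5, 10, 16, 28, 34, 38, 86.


FM = sum(cumulative % retained) / 100
= 217 / 100
= 2.17

2.17


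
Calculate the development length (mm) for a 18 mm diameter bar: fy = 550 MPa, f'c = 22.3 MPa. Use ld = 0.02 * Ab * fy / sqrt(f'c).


Ab = pi * 18^2 / 4 = 254.469 mm2
ld = 0.02 * 254.469 * 550 / sqrt(22.3)
= 592.8 mm

592.8


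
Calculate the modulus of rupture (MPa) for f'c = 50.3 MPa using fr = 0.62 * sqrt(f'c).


fr = 0.62 * sqrt(50.3)
= 4.397 MPa

4.397


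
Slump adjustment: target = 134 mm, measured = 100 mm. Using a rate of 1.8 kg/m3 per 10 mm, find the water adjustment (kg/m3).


Difference = 134 - 100 = 34 mm
Water adjustment = 34 * 1.8 / 10 = 6.1 kg/m3

6.1


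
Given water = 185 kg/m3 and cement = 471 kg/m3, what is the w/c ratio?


w/c = water / cement
w/c = 185 / 471 = 0.393

0.393


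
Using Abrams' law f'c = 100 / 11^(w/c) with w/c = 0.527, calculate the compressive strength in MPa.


f'c = 100 / 11^0.527
= 100 / 3.538
= 28.26 MPa

28.26


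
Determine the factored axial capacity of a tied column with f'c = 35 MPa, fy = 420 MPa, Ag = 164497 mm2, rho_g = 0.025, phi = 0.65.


Ast = rho * Ag = 0.025 * 164497 = 4112.425 mm2
phi*Pn = 0.65 * 0.80 * (0.85 * 35 * (164497 - 4112.425) + 420 * 4112.425) / 1000
= 3379.3 kN

3379.3


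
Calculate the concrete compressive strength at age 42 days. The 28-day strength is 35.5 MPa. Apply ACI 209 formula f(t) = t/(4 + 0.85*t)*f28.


f(42) = 42 / (4 + 0.85 * 42) * 35.5
= 42 / 39.7 * 35.5
= 37.56 MPa

37.56


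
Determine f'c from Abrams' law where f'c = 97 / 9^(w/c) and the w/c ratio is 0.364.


f'c = 97 / 9^0.364
= 97 / 2.225
= 43.59 MPa

43.59


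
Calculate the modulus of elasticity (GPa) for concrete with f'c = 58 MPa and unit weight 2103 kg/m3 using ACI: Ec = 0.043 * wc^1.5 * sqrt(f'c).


Ec = 0.043 * 2103^1.5 * sqrt(58) / 1000
= 31.58 GPa

31.58


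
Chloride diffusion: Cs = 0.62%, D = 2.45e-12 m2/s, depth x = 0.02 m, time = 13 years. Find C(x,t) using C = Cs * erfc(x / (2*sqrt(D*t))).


t_seconds = 13 * 365.25 * 24 * 3600 = 410248800.0 s
arg = 0.02 / (2 * sqrt(2.45e-12 * 410248800.0))
= 0.3154
erfc(0.3154) = 0.6555
C = 0.62 * 0.6555 = 0.4064%

0.4064


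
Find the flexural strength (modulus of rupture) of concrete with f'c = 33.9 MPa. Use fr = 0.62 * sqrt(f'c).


fr = 0.62 * sqrt(33.9)
= 3.61 MPa

3.61


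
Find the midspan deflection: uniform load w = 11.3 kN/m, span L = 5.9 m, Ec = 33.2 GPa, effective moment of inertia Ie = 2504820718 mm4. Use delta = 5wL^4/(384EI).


Convert: L = 5.9 m = 5900 mm, Ec = 33.2 GPa = 33200 MPa
delta = 5 * 11.3 * 5900^4 / (384 * 33200 * 2504820718)
= 2.14 mm

2.14


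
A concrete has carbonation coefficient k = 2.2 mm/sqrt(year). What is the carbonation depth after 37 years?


depth = k * sqrt(t)
= 2.2 * sqrt(37)
= 13.38 mm

13.38


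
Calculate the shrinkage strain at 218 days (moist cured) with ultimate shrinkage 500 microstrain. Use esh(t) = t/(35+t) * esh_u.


esh(218) = 218 / (35 + 218) * 500
= 218 / 253 * 500
= 430.8 microstrain

430.8


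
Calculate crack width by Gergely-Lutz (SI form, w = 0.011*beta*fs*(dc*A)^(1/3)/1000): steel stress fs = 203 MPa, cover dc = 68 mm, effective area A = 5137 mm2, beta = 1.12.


w = 0.011 * beta * fs * (dc * A)^(1/3) / 1000
= 0.011 * 1.12 * 203 * (68 * 5137)^(1/3) / 1000
= 0.176 mm

0.176


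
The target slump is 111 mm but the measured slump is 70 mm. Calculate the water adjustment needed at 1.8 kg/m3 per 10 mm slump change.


Difference = 111 - 70 = 41 mm
Water adjustment = 41 * 1.8 / 10 = 7.4 kg/m3

7.4


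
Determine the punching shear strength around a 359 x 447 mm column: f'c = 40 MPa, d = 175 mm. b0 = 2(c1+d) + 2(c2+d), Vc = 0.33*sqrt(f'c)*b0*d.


b0 = 2*(359 + 175) + 2*(447 + 175) = 2312 mm
Vc = 0.33 * sqrt(40) * 2312 * 175 / 1000
= 844.44 kN

844.44


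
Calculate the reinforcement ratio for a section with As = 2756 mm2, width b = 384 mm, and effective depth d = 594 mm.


rho = As / (b * d)
= 2756 / (384 * 594)
= 0.0121

0.0121


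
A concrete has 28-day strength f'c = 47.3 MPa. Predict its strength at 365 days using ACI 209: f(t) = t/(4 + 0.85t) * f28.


f(365) = 365 / (4 + 0.85 * 365) * 47.3
= 365 / 314.25 * 47.3
= 54.94 MPa

54.94


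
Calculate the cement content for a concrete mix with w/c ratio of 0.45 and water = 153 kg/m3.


Cement = water / (w/c)
= 153 / 0.45
= 340.0 kg/m3

340.0


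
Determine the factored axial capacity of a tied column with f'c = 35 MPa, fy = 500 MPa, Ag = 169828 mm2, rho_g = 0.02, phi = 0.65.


Ast = rho * Ag = 0.02 * 169828 = 3396.56 mm2
phi*Pn = 0.65 * 0.80 * (0.85 * 35 * (169828 - 3396.56) + 500 * 3396.56) / 1000
= 3457.8 kN

3457.8


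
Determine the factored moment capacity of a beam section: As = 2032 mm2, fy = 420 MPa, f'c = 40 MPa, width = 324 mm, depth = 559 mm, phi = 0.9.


a = As * fy / (0.85 * f'c * b)
= 2032 * 420 / (0.85 * 40 * 324)
= 77.4728 mm
Mn = As * fy * (d - a/2) / 10^6
= 444.0138 kN-m
phi*Mn = 0.9 * 444.0138 = 399.61 kN-m

399.61


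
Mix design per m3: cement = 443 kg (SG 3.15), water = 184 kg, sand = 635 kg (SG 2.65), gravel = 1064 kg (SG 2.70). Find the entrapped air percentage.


Vol cement = 443 / (3.15 * 1000) = 0.140635 m3
Vol water = 184 / 1000 = 0.184 m3
Vol sand = 635 / (2.65 * 1000) = 0.239623 m3
Vol gravel = 1064 / (2.70 * 1000) = 0.394074 m3
Total solid + water volume = 0.958332 m3
Air = (1 - 0.958332) * 100 = 4.17%

4.17


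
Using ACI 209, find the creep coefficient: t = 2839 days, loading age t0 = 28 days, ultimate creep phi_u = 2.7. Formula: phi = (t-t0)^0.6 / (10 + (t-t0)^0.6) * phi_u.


dt = 2839 - 28 = 2811
phi = 2811^0.6 / (10 + 2811^0.6) * 2.7
= 2.488

2.488


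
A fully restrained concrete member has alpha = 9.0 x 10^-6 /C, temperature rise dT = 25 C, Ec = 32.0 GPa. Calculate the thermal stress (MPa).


sigma = alpha * dT * Ec
= 9.0e-6 * 25 * 32.0 * 1000
= 7.2 MPa

7.2


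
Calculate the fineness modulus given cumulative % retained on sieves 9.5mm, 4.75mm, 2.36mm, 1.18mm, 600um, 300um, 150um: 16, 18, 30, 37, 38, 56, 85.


FM = sum(cumulative % retained) / 100
= 280 / 100
= 2.8

2.8


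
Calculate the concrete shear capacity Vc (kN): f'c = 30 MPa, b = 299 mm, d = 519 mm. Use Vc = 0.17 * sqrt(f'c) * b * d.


Vc = 0.17 * sqrt(30) * 299 * 519 / 1000
= 144.49 kN

144.49


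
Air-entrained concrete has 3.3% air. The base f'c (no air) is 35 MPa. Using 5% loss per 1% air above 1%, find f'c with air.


Strength loss = (3.3 - 1) * 5 = 11.5%
f'c = 35 * (1 - 11.5/100)
= 30.98 MPa

30.98


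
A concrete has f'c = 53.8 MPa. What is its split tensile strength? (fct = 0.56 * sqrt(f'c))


fct = 0.56 * sqrt(53.8)
= 0.56 * 7.335
= 4.108 MPa

4.108


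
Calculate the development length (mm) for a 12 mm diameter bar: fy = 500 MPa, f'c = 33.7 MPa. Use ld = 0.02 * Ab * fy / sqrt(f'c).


Ab = pi * 12^2 / 4 = 113.097 mm2
ld = 0.02 * 113.097 * 500 / sqrt(33.7)
= 194.8 mm

194.8


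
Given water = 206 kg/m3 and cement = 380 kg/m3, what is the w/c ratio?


w/c = water / cement
w/c = 206 / 380 = 0.542

0.542


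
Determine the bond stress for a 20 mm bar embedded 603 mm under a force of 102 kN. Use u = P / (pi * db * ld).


u = P / (pi * db * ld)
= 102 * 1000 / (pi * 20 * 603)
= 2.692 MPa

2.692


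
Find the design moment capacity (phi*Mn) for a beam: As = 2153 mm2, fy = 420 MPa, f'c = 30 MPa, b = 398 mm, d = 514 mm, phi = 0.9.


a = As * fy / (0.85 * f'c * b)
= 2153 * 420 / (0.85 * 30 * 398)
= 89.0984 mm
Mn = As * fy * (d - a/2) / 10^6
= 424.5056 kN-m
phi*Mn = 0.9 * 424.5056 = 382.06 kN-m

382.06


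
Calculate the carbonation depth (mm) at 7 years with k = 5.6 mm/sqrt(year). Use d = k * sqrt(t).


depth = k * sqrt(t)
= 5.6 * sqrt(7)
= 14.82 mm

14.82


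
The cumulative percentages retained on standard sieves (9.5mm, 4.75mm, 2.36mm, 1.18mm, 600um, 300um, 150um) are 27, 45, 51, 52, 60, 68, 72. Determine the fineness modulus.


FM = sum(cumulative % retained) / 100
= 375 / 100
= 3.75

3.75


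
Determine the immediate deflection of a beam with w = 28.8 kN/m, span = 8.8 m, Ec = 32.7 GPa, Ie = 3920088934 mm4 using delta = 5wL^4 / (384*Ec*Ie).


Convert: L = 8.8 m = 8800 mm, Ec = 32.7 GPa = 32700 MPa
delta = 5 * 28.8 * 8800^4 / (384 * 32700 * 3920088934)
= 17.54 mm

17.54


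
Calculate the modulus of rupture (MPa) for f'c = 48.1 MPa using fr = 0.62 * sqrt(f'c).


fr = 0.62 * sqrt(48.1)
= 4.3 MPa

4.3


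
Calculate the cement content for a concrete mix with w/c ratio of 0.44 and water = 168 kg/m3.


Cement = water / (w/c)
= 168 / 0.44
= 381.8 kg/m3

381.8


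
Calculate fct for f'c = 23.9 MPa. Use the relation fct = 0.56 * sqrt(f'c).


fct = 0.56 * sqrt(23.9)
= 0.56 * 4.889
= 2.738 MPa

2.738


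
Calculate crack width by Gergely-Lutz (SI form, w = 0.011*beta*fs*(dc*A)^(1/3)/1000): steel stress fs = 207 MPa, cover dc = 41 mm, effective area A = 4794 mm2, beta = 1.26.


w = 0.011 * beta * fs * (dc * A)^(1/3) / 1000
= 0.011 * 1.26 * 207 * (41 * 4794)^(1/3) / 1000
= 0.167 mm

0.167


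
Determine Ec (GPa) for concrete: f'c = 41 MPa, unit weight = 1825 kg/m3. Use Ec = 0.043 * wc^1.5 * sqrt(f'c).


Ec = 0.043 * 1825^1.5 * sqrt(41) / 1000
= 21.47 GPa

21.47


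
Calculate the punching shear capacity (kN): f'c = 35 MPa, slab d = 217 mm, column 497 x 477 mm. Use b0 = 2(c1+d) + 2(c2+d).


b0 = 2*(497 + 217) + 2*(477 + 217) = 2816 mm
Vc = 0.33 * sqrt(35) * 2816 * 217 / 1000
= 1193.0 kN

1193.0


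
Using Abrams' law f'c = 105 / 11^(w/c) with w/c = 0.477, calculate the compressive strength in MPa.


f'c = 105 / 11^0.477
= 105 / 3.139
= 33.45 MPa

33.45


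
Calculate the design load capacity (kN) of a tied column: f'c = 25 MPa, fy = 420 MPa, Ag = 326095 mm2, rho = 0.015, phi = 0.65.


Ast = rho * Ag = 0.015 * 326095 = 4891.425 mm2
phi*Pn = 0.65 * 0.80 * (0.85 * 25 * (326095 - 4891.425) + 420 * 4891.425) / 1000
= 4617.59 kN

4617.59


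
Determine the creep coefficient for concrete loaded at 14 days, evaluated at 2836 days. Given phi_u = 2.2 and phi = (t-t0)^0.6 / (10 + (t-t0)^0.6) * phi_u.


dt = 2836 - 14 = 2822
phi = 2822^0.6 / (10 + 2822^0.6) * 2.2
= 2.028

2.028


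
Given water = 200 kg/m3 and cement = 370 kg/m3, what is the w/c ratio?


w/c = water / cement
w/c = 200 / 370 = 0.541

0.541


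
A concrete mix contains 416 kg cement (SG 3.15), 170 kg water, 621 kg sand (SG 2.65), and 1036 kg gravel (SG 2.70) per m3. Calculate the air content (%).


Vol cement = 416 / (3.15 * 1000) = 0.132063 m3
Vol water = 170 / 1000 = 0.17 m3
Vol sand = 621 / (2.65 * 1000) = 0.23434 m3
Vol gravel = 1036 / (2.70 * 1000) = 0.383704 m3
Total solid + water volume = 0.920107 m3
Air = (1 - 0.920107) * 100 = 7.99%

7.99


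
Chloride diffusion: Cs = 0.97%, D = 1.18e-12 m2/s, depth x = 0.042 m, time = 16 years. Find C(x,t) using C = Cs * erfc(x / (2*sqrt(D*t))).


t_seconds = 16 * 365.25 * 24 * 3600 = 504921600.0 s
arg = 0.042 / (2 * sqrt(1.18e-12 * 504921600.0))
= 0.8603
erfc(0.8603) = 0.2237
C = 0.97 * 0.2237 = 0.217%

0.217


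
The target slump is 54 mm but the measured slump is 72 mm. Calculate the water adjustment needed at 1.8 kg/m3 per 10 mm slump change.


Difference = 54 - 72 = -18 mm
Water adjustment = -18 * 1.8 / 10 = -3.2 kg/m3

-3.2


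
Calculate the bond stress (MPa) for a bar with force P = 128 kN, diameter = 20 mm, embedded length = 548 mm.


u = P / (pi * db * ld)
= 128 * 1000 / (pi * 20 * 548)
= 3.717 MPa

3.717


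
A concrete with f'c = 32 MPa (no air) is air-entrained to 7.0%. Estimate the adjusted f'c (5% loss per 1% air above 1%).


Strength loss = (7.0 - 1) * 5 = 30.0%
f'c = 32 * (1 - 30.0/100)
= 22.4 MPa

22.4


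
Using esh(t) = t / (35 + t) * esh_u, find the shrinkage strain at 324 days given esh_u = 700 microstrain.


esh(324) = 324 / (35 + 324) * 700
= 324 / 359 * 700
= 631.8 microstrain

631.8


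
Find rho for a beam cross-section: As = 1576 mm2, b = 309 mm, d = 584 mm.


rho = As / (b * d)
= 1576 / (309 * 584)
= 0.0087

0.0087


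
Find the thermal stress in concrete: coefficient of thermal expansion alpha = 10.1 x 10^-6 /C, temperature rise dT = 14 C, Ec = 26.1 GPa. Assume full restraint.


sigma = alpha * dT * Ec
= 10.1e-6 * 14 * 26.1 * 1000
= 3.691 MPa

3.691


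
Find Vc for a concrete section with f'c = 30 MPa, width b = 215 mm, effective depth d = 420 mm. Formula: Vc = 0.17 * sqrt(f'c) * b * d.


Vc = 0.17 * sqrt(30) * 215 * 420 / 1000
= 84.08 kN

84.08


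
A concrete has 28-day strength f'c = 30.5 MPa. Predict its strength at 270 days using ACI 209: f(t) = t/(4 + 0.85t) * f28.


f(270) = 270 / (4 + 0.85 * 270) * 30.5
= 270 / 233.5 * 30.5
= 35.27 MPa

35.27


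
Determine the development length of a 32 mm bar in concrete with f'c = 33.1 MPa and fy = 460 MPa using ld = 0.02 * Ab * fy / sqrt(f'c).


Ab = pi * 32^2 / 4 = 804.248 mm2
ld = 0.02 * 804.248 * 460 / sqrt(33.1)
= 1286.1 mm

1286.1


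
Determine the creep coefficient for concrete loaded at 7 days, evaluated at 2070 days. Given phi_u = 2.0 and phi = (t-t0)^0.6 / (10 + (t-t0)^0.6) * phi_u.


dt = 2070 - 7 = 2063
phi = 2063^0.6 / (10 + 2063^0.6) * 2.0
= 1.814

1.814


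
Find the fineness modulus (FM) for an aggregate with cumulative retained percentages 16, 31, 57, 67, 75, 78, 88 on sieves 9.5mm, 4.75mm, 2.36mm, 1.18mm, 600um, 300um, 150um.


FM = sum(cumulative % retained) / 100
= 412 / 100
= 4.12

4.12


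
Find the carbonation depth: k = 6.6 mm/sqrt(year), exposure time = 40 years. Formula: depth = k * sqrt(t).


depth = k * sqrt(t)
= 6.6 * sqrt(40)
= 41.74 mm

41.74


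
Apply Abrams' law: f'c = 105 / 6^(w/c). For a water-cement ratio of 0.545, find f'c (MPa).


f'c = 105 / 6^0.545
= 105 / 2.655
= 39.55 MPa

39.55


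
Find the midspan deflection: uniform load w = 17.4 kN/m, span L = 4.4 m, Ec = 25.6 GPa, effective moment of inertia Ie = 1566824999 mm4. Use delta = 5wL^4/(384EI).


Convert: L = 4.4 m = 4400 mm, Ec = 25.6 GPa = 25600 MPa
delta = 5 * 17.4 * 4400^4 / (384 * 25600 * 1566824999)
= 2.12 mm

2.12


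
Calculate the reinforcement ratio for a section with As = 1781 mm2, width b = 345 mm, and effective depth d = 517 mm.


rho = As / (b * d)
= 1781 / (345 * 517)
= 0.01

0.01


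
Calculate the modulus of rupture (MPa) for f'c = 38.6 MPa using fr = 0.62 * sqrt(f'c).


fr = 0.62 * sqrt(38.6)
= 3.852 MPa

3.852


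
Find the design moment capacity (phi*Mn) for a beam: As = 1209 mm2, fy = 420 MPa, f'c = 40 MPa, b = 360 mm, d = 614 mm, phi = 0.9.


a = As * fy / (0.85 * f'c * b)
= 1209 * 420 / (0.85 * 40 * 360)
= 41.4853 mm
Mn = As * fy * (d - a/2) / 10^6
= 301.2442 kN-m
phi*Mn = 0.9 * 301.2442 = 271.12 kN-m

271.12


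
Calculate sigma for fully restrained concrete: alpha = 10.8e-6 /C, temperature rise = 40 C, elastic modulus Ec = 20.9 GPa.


sigma = alpha * dT * Ec
= 10.8e-6 * 40 * 20.9 * 1000
= 9.029 MPa

9.029


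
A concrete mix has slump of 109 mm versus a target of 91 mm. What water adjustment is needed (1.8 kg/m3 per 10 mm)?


Difference = 91 - 109 = -18 mm
Water adjustment = -18 * 1.8 / 10 = -3.2 kg/m3

-3.2


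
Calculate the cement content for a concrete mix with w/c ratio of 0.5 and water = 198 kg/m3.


Cement = water / (w/c)
= 198 / 0.5
= 396.0 kg/m3

396.0


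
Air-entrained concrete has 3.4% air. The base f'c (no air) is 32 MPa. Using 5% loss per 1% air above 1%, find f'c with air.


Strength loss = (3.4 - 1) * 5 = 12.0%
f'c = 32 * (1 - 12.0/100)
= 28.16 MPa

28.16


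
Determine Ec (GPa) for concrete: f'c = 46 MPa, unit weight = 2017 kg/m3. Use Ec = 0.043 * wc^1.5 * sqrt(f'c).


Ec = 0.043 * 2017^1.5 * sqrt(46) / 1000
= 26.42 GPa

26.42


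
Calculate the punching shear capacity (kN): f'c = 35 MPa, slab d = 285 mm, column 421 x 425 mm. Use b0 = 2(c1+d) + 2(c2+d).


b0 = 2*(421 + 285) + 2*(425 + 285) = 2832 mm
Vc = 0.33 * sqrt(35) * 2832 * 285 / 1000
= 1575.75 kN

1575.75


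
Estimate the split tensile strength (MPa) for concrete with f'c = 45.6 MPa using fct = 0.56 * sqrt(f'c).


fct = 0.56 * sqrt(45.6)
= 0.56 * 6.753
= 3.782 MPa

3.782


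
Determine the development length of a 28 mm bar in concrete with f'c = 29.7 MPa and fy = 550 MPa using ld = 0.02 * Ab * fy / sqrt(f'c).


Ab = pi * 28^2 / 4 = 615.752 mm2
ld = 0.02 * 615.752 * 550 / sqrt(29.7)
= 1242.9 mm

1242.9


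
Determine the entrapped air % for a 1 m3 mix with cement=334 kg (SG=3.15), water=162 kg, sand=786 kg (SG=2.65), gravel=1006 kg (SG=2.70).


Vol cement = 334 / (3.15 * 1000) = 0.106032 m3
Vol water = 162 / 1000 = 0.162 m3
Vol sand = 786 / (2.65 * 1000) = 0.296604 m3
Vol gravel = 1006 / (2.70 * 1000) = 0.372593 m3
Total solid + water volume = 0.937228 m3
Air = (1 - 0.937228) * 100 = 6.28%

6.28


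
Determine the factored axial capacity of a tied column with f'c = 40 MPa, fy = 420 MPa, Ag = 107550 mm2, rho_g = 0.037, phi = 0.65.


Ast = rho * Ag = 0.037 * 107550 = 3979.35 mm2
phi*Pn = 0.65 * 0.80 * (0.85 * 40 * (107550 - 3979.35) + 420 * 3979.35) / 1000
= 2700.22 kN

2700.22


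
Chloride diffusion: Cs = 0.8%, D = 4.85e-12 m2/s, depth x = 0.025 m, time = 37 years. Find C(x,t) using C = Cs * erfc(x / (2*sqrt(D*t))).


t_seconds = 37 * 365.25 * 24 * 3600 = 1167631200.0 s
arg = 0.025 / (2 * sqrt(4.85e-12 * 1167631200.0))
= 0.1661
erfc(0.1661) = 0.8143
C = 0.8 * 0.8143 = 0.6514%

0.6514


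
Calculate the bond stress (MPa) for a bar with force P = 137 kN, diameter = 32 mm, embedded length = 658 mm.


u = P / (pi * db * ld)
= 137 * 1000 / (pi * 32 * 658)
= 2.071 MPa

2.071


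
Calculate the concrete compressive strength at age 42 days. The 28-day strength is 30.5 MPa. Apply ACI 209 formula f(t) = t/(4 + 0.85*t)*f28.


f(42) = 42 / (4 + 0.85 * 42) * 30.5
= 42 / 39.7 * 30.5
= 32.27 MPa

32.27


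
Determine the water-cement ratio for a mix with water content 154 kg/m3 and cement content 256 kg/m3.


w/c = water / cement
w/c = 154 / 256 = 0.602

0.602


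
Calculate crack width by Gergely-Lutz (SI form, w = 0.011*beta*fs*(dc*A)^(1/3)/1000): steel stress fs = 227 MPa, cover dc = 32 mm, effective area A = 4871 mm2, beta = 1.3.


w = 0.011 * beta * fs * (dc * A)^(1/3) / 1000
= 0.011 * 1.3 * 227 * (32 * 4871)^(1/3) / 1000
= 0.175 mm

0.175


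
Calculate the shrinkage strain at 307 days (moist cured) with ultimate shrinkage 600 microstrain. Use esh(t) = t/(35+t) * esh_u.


esh(307) = 307 / (35 + 307) * 600
= 307 / 342 * 600
= 538.6 microstrain

538.6


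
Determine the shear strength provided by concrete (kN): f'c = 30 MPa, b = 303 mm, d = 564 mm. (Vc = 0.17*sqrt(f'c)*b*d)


Vc = 0.17 * sqrt(30) * 303 * 564 / 1000
= 159.12 kN

159.12


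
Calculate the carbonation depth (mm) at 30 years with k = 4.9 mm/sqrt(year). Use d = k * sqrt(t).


depth = k * sqrt(t)
= 4.9 * sqrt(30)
= 26.84 mm

26.84


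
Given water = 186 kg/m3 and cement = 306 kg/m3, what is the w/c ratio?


w/c = water / cement
w/c = 186 / 306 = 0.608

0.608


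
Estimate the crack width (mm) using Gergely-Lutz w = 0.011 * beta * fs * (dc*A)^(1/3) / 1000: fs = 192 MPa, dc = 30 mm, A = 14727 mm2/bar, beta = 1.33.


w = 0.011 * beta * fs * (dc * A)^(1/3) / 1000
= 0.011 * 1.33 * 192 * (30 * 14727)^(1/3) / 1000
= 0.214 mm

0.214


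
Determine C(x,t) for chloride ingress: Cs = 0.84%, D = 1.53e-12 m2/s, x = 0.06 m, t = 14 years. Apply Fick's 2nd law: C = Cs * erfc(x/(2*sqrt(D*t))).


t_seconds = 14 * 365.25 * 24 * 3600 = 441806400.0 s
arg = 0.06 / (2 * sqrt(1.53e-12 * 441806400.0))
= 1.1539
erfc(1.1539) = 0.1027
C = 0.84 * 0.1027 = 0.0863%

0.0863


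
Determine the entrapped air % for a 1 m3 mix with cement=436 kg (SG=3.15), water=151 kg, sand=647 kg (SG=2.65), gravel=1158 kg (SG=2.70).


Vol cement = 436 / (3.15 * 1000) = 0.138413 m3
Vol water = 151 / 1000 = 0.151 m3
Vol sand = 647 / (2.65 * 1000) = 0.244151 m3
Vol gravel = 1158 / (2.70 * 1000) = 0.428889 m3
Total solid + water volume = 0.962453 m3
Air = (1 - 0.962453) * 100 = 3.75%

3.75


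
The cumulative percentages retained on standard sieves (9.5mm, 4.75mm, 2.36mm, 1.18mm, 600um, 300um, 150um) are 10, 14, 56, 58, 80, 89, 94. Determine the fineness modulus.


FM = sum(cumulative % retained) / 100
= 401 / 100
= 4.01

4.01


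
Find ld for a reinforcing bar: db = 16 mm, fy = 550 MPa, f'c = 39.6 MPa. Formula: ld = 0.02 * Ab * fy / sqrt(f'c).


Ab = pi * 16^2 / 4 = 201.062 mm2
ld = 0.02 * 201.062 * 550 / sqrt(39.6)
= 351.5 mm

351.5


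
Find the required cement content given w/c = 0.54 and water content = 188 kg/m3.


Cement = water / (w/c)
= 188 / 0.54
= 348.1 kg/m3

348.1


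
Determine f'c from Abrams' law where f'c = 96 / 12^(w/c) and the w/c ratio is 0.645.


f'c = 96 / 12^0.645
= 96 / 4.967
= 19.33 MPa

19.33


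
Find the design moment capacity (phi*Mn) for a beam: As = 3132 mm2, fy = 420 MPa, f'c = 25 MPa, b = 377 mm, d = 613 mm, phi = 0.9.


a = As * fy / (0.85 * f'c * b)
= 3132 * 420 / (0.85 * 25 * 377)
= 164.1991 mm
Mn = As * fy * (d - a/2) / 10^6
= 698.3677 kN-m
phi*Mn = 0.9 * 698.3677 = 628.53 kN-m

628.53


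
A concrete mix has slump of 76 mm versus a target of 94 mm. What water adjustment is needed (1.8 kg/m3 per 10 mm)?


Difference = 94 - 76 = 18 mm
Water adjustment = 18 * 1.8 / 10 = 3.2 kg/m3

3.2


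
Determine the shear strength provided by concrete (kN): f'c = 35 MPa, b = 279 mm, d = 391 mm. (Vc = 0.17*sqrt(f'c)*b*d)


Vc = 0.17 * sqrt(35) * 279 * 391 / 1000
= 109.71 kN

109.71


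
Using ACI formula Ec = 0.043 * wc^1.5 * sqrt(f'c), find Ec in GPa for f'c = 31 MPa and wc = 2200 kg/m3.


Ec = 0.043 * 2200^1.5 * sqrt(31) / 1000
= 24.7 GPa

24.7


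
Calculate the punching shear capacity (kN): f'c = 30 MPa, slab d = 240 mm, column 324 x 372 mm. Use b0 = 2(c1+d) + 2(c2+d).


b0 = 2*(324 + 240) + 2*(372 + 240) = 2352 mm
Vc = 0.33 * sqrt(30) * 2352 * 240 / 1000
= 1020.29 kN

1020.29


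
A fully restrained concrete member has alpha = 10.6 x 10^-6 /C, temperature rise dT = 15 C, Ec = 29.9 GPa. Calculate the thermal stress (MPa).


sigma = alpha * dT * Ec
= 10.6e-6 * 15 * 29.9 * 1000
= 4.754 MPa

4.754


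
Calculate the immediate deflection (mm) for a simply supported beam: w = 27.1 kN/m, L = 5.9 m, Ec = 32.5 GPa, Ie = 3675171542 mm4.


Convert: L = 5.9 m = 5900 mm, Ec = 32.5 GPa = 32500 MPa
delta = 5 * 27.1 * 5900^4 / (384 * 32500 * 3675171542)
= 3.58 mm

3.58


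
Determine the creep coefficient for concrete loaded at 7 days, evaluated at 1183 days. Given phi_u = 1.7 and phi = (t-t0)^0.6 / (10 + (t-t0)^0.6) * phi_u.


dt = 1183 - 7 = 1176
phi = 1176^0.6 / (10 + 1176^0.6) * 1.7
= 1.486

1.486


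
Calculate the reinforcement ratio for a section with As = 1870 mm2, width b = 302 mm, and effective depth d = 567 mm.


rho = As / (b * d)
= 1870 / (302 * 567)
= 0.0109

0.0109


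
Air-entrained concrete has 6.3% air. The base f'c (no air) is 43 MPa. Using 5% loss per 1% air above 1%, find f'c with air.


Strength loss = (6.3 - 1) * 5 = 26.5%
f'c = 43 * (1 - 26.5/100)
= 31.61 MPa

31.61


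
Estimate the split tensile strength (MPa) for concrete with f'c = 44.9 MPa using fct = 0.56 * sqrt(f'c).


fct = 0.56 * sqrt(44.9)
= 0.56 * 6.701
= 3.752 MPa

3.752


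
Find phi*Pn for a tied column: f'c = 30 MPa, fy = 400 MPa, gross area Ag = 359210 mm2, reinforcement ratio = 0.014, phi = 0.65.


Ast = rho * Ag = 0.014 * 359210 = 5028.94 mm2
phi*Pn = 0.65 * 0.80 * (0.85 * 30 * (359210 - 5028.94) + 400 * 5028.94) / 1000
= 5742.46 kN

5742.46


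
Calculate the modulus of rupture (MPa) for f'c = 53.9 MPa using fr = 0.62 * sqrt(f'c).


fr = 0.62 * sqrt(53.9)
= 4.552 MPa

4.552


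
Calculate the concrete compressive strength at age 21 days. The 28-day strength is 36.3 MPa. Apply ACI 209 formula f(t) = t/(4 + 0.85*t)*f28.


f(21) = 21 / (4 + 0.85 * 21) * 36.3
= 21 / 21.85 * 36.3
= 34.89 MPa

34.89


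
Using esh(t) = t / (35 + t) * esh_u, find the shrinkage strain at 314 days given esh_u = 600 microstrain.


esh(314) = 314 / (35 + 314) * 600
= 314 / 349 * 600
= 539.8 microstrain

539.8


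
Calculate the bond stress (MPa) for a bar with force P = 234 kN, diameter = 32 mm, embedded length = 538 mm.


u = P / (pi * db * ld)
= 234 * 1000 / (pi * 32 * 538)
= 4.326 MPa

4.326


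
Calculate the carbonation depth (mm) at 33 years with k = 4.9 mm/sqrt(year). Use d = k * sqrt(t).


depth = k * sqrt(t)
= 4.9 * sqrt(33)
= 28.15 mm

28.15


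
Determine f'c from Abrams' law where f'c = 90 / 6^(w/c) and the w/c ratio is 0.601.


f'c = 90 / 6^0.601
= 90 / 2.935
= 30.66 MPa

30.66


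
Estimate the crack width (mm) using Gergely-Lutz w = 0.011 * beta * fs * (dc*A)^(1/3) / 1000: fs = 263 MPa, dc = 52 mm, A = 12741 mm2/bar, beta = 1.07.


w = 0.011 * beta * fs * (dc * A)^(1/3) / 1000
= 0.011 * 1.07 * 263 * (52 * 12741)^(1/3) / 1000
= 0.27 mm

0.27


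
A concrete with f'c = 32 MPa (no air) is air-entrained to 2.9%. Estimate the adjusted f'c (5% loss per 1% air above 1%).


Strength loss = (2.9 - 1) * 5 = 9.5%
f'c = 32 * (1 - 9.5/100)
= 28.96 MPa

28.96


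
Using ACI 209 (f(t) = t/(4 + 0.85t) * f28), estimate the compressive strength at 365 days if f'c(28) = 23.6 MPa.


f(365) = 365 / (4 + 0.85 * 365) * 23.6
= 365 / 314.25 * 23.6
= 27.41 MPa

27.41


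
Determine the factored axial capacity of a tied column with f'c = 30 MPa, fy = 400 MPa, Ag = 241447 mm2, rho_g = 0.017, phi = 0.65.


Ast = rho * Ag = 0.017 * 241447 = 4104.599 mm2
phi*Pn = 0.65 * 0.80 * (0.85 * 30 * (241447 - 4104.599) + 400 * 4104.599) / 1000
= 4000.92 kN

4000.92


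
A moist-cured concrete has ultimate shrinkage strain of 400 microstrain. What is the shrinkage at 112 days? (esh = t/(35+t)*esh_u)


esh(112) = 112 / (35 + 112) * 400
= 112 / 147 * 400
= 304.8 microstrain

304.8


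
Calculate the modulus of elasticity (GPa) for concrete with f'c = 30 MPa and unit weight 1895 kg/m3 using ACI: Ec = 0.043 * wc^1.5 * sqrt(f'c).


Ec = 0.043 * 1895^1.5 * sqrt(30) / 1000
= 19.43 GPa

19.43


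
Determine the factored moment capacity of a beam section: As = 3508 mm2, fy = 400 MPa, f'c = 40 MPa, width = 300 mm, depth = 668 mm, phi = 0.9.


a = As * fy / (0.85 * f'c * b)
= 3508 * 400 / (0.85 * 40 * 300)
= 137.5686 mm
Mn = As * fy * (d - a/2) / 10^6
= 840.8195 kN-m
phi*Mn = 0.9 * 840.8195 = 756.74 kN-m

756.74


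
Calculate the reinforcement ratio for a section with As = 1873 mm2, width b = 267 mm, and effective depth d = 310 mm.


rho = As / (b * d)
= 1873 / (267 * 310)
= 0.0226

0.0226


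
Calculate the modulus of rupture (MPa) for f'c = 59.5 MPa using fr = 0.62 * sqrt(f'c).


fr = 0.62 * sqrt(59.5)
= 4.782 MPa

4.782


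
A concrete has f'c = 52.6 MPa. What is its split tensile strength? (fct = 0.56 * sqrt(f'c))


fct = 0.56 * sqrt(52.6)
= 0.56 * 7.253
= 4.061 MPa

4.061


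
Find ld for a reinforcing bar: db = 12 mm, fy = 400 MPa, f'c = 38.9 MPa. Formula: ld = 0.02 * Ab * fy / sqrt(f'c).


Ab = pi * 12^2 / 4 = 113.097 mm2
ld = 0.02 * 113.097 * 400 / sqrt(38.9)
= 145.1 mm

145.1


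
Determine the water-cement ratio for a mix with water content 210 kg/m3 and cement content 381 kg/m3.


w/c = water / cement
w/c = 210 / 381 = 0.551

0.551


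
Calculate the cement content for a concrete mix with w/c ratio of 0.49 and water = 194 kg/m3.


Cement = water / (w/c)
= 194 / 0.49
= 395.9 kg/m3

395.9


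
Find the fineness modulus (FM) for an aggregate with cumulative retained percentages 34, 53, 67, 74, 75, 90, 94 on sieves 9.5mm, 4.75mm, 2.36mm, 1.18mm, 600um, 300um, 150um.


FM = sum(cumulative % retained) / 100
= 487 / 100
= 4.87

4.87


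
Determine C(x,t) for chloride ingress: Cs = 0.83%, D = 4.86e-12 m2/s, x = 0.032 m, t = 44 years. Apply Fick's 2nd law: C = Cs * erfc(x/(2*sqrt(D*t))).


t_seconds = 44 * 365.25 * 24 * 3600 = 1388534400.0 s
arg = 0.032 / (2 * sqrt(4.86e-12 * 1388534400.0))
= 0.1948
erfc(0.1948) = 0.783
C = 0.83 * 0.783 = 0.6499%

0.6499


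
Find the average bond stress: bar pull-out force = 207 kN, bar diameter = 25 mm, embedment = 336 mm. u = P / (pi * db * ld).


u = P / (pi * db * ld)
= 207 * 1000 / (pi * 25 * 336)
= 7.844 MPa

7.844


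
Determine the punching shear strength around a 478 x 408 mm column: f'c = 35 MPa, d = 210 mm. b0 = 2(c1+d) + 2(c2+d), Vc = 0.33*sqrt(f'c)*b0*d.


b0 = 2*(478 + 210) + 2*(408 + 210) = 2612 mm
Vc = 0.33 * sqrt(35) * 2612 * 210 / 1000
= 1070.88 kN

1070.88


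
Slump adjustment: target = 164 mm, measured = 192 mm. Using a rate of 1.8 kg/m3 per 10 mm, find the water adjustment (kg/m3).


Difference = 164 - 192 = -28 mm
Water adjustment = -28 * 1.8 / 10 = -5.0 kg/m3

-5.0


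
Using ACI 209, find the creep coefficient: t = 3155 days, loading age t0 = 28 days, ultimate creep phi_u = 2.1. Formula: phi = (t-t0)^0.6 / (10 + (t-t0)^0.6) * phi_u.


dt = 3155 - 28 = 3127
phi = 3127^0.6 / (10 + 3127^0.6) * 2.1
= 1.944

1.944


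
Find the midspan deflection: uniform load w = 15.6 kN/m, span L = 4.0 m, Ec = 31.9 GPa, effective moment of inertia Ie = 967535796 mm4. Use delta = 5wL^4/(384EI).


Convert: L = 4.0 m = 4000 mm, Ec = 31.9 GPa = 31900 MPa
delta = 5 * 15.6 * 4000^4 / (384 * 31900 * 967535796)
= 1.68 mm

1.68


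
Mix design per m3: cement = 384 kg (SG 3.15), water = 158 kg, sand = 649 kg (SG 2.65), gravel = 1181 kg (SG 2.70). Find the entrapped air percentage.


Vol cement = 384 / (3.15 * 1000) = 0.121905 m3
Vol water = 158 / 1000 = 0.158 m3
Vol sand = 649 / (2.65 * 1000) = 0.244906 m3
Vol gravel = 1181 / (2.70 * 1000) = 0.437407 m3
Total solid + water volume = 0.962218 m3
Air = (1 - 0.962218) * 100 = 3.78%

3.78


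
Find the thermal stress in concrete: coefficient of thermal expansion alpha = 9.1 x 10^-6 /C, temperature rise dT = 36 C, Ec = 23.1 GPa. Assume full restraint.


sigma = alpha * dT * Ec
= 9.1e-6 * 36 * 23.1 * 1000
= 7.568 MPa

7.568


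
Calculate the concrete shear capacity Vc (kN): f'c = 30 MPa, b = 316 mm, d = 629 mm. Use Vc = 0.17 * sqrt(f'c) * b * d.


Vc = 0.17 * sqrt(30) * 316 * 629 / 1000
= 185.07 kN

185.07


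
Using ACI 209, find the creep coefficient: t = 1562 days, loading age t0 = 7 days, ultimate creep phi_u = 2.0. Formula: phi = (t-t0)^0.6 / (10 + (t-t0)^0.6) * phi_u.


dt = 1562 - 7 = 1555
phi = 1555^0.6 / (10 + 1555^0.6) * 2.0
= 1.783

1.783


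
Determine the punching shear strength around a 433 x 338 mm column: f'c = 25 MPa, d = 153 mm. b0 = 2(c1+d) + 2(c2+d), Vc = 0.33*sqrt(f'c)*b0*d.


b0 = 2*(433 + 153) + 2*(338 + 153) = 2154 mm
Vc = 0.33 * sqrt(25) * 2154 * 153 / 1000
= 543.78 kN

543.78


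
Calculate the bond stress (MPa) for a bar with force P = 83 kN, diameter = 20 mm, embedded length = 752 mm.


u = P / (pi * db * ld)
= 83 * 1000 / (pi * 20 * 752)
= 1.757 MPa

1.757


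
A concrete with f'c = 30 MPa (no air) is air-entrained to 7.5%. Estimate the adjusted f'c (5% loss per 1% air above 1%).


Strength loss = (7.5 - 1) * 5 = 32.5%
f'c = 30 * (1 - 32.5/100)
= 20.25 MPa

20.25


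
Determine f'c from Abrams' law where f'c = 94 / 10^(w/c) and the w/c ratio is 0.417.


f'c = 94 / 10^0.417
= 94 / 2.612
= 35.99 MPa

35.99


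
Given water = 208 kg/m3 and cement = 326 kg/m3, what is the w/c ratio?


w/c = water / cement
w/c = 208 / 326 = 0.638

0.638


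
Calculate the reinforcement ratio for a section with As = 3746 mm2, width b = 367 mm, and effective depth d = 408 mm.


rho = As / (b * d)
= 3746 / (367 * 408)
= 0.025

0.025


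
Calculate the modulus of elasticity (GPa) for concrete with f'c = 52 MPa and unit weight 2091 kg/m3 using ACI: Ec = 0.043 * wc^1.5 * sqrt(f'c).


Ec = 0.043 * 2091^1.5 * sqrt(52) / 1000
= 29.65 GPa

29.65


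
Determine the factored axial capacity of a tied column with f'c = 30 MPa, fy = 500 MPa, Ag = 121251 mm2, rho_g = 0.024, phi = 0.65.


Ast = rho * Ag = 0.024 * 121251 = 2910.024 mm2
phi*Pn = 0.65 * 0.80 * (0.85 * 30 * (121251 - 2910.024) + 500 * 2910.024) / 1000
= 2325.81 kN

2325.81


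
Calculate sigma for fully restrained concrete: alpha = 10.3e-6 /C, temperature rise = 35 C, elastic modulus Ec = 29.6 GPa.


sigma = alpha * dT * Ec
= 10.3e-6 * 35 * 29.6 * 1000
= 10.671 MPa

10.671


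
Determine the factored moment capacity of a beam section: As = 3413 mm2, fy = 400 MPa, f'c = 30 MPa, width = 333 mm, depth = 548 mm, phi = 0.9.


a = As * fy / (0.85 * f'c * b)
= 3413 * 400 / (0.85 * 30 * 333)
= 160.7725 mm
Mn = As * fy * (d - a/2) / 10^6
= 638.3863 kN-m
phi*Mn = 0.9 * 638.3863 = 574.55 kN-m

574.55


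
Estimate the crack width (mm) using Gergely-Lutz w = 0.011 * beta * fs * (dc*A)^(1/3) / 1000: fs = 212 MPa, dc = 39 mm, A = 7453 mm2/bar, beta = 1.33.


w = 0.011 * beta * fs * (dc * A)^(1/3) / 1000
= 0.011 * 1.33 * 212 * (39 * 7453)^(1/3) / 1000
= 0.205 mm

0.205


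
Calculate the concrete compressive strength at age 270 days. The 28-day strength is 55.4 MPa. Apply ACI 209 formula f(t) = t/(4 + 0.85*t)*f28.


f(270) = 270 / (4 + 0.85 * 270) * 55.4
= 270 / 233.5 * 55.4
= 64.06 MPa

64.06


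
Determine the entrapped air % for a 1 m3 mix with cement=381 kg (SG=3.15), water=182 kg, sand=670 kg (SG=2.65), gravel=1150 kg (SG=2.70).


Vol cement = 381 / (3.15 * 1000) = 0.120952 m3
Vol water = 182 / 1000 = 0.182 m3
Vol sand = 670 / (2.65 * 1000) = 0.25283 m3
Vol gravel = 1150 / (2.70 * 1000) = 0.425926 m3
Total solid + water volume = 0.981708 m3
Air = (1 - 0.981708) * 100 = 1.83%

1.83


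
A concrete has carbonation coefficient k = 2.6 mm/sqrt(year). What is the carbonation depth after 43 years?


depth = k * sqrt(t)
= 2.6 * sqrt(43)
= 17.05 mm

17.05


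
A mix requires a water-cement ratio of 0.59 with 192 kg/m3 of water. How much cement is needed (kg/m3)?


Cement = water / (w/c)
= 192 / 0.59
= 325.4 kg/m3

325.4


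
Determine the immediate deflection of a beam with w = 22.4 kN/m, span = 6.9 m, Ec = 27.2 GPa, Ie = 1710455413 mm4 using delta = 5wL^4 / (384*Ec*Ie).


Convert: L = 6.9 m = 6900 mm, Ec = 27.2 GPa = 27200 MPa
delta = 5 * 22.4 * 6900^4 / (384 * 27200 * 1710455413)
= 14.21 mm

14.21


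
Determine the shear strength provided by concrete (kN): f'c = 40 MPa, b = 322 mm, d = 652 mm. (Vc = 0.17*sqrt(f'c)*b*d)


Vc = 0.17 * sqrt(40) * 322 * 652 / 1000
= 225.73 kN

225.73


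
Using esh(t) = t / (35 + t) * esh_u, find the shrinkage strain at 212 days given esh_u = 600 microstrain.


esh(212) = 212 / (35 + 212) * 600
= 212 / 247 * 600
= 515.0 microstrain

515.0


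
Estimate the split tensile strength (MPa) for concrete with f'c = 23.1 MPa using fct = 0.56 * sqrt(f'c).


fct = 0.56 * sqrt(23.1)
= 0.56 * 4.806
= 2.691 MPa

2.691


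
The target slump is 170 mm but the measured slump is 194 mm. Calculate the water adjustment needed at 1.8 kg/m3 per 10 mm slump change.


Difference = 170 - 194 = -24 mm
Water adjustment = -24 * 1.8 / 10 = -4.3 kg/m3

-4.3


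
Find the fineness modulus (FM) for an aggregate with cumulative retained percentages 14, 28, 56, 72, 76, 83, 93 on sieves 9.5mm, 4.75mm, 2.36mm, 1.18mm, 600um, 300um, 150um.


FM = sum(cumulative % retained) / 100
= 422 / 100
= 4.22

4.22


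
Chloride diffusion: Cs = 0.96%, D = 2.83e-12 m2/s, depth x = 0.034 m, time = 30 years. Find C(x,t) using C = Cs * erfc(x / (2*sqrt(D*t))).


t_seconds = 30 * 365.25 * 24 * 3600 = 946728000.0 s
arg = 0.034 / (2 * sqrt(2.83e-12 * 946728000.0))
= 0.3284
erfc(0.3284) = 0.6423
C = 0.96 * 0.6423 = 0.6166%

0.6166
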